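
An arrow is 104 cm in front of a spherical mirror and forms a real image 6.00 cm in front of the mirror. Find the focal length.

Real image ⇒ d_i = +6.00 cm.
1/f = 1/d_o + 1/d_i = 1/(104) + 1/(6.00) = 0.1763, so f = 5.67 cm.
Since f is positive, the spherical mirror is concave.

f = 5.67 cm (concave)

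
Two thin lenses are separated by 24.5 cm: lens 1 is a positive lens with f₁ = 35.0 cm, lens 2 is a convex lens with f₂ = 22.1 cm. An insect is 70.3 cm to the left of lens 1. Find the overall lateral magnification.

m = -0.326

Lens 1: 1/d_i1 = 1/(35.0) − 1/(70.3) = 0.01435, so d_i1 = 69.70 cm; m₁ = −d_i1/d_o1 = -0.9915.
d_o2 = 24.5 − (69.70) = -45.20 cm (virtual object).
Lens 2: 1/d_i2 = 1/(22.1) − 1/(-45.20) = 0.06737, so d_i2 = 14.84 cm; m₂ = −d_i2/d_o2 = +0.3284.
m = m₁·m₂ = (-0.9915)(+0.3284) = -0.326.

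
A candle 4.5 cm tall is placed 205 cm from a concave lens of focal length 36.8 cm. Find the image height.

For a concave lens, f = -36.8 cm.
1/d_i = 1/f − 1/d_o = 1/(-36.80) − 1/(205) = -0.03205, so d_i = -31.20 cm.
m = −d_i/d_o = +0.1522.
|h_i| = |m|·h_o = 0.1522 × 4.5 = 0.685 cm. The image is virtual, upright and reduced, on the same side as the object.

0.685 cm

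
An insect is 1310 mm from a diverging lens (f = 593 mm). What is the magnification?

m = +0.312

For a diverging lens, f = -593 mm.
1/d_i = 1/f − 1/d_o = 1/(-593.0) − 1/(1310) = -0.002450, so d_i = -408.2 mm.
m = −d_i/d_o = −(-408.2)/(1310) = +0.312.
The image is virtual, upright and reduced, on the same side as the object.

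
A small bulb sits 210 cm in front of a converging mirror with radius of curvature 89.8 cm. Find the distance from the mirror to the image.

57.1 cm

f = R/2 = 89.8/2 = 44.90 cm.
Mirror equation: 1/d_i = 1/f − 1/d_o = 1/(44.90) − 1/(210) = 0.02227 − 0.004762 = 0.01751, so d_i = 57.1 cm.
The image is real, inverted and reduced, in front of the mirror.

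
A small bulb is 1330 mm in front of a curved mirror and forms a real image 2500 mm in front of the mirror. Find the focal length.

f = 868 mm (concave)

Real image ⇒ d_i = +2500 mm.
1/f = 1/d_o + 1/d_i = 1/(1330) + 1/(2500) = 0.001152, so f = 868 mm.
Since f is positive, the curved mirror is concave.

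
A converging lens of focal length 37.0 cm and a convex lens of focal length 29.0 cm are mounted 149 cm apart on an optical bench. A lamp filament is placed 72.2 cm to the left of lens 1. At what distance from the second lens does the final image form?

Lens 1: 1/d_i1 = 1/f₁ − 1/d_o1 = 1/(37.0) − 1/(72.2) = 0.01318, so d_i1 = 75.89 cm.
The intermediate image is 75.89 cm to the right of lens 1, which is 149 − (75.89) = 73.11 cm to the left of lens 2, so d_o2 = +73.11 cm.
Lens 2: 1/d_i2 = 1/f₂ − 1/d_o2 = 1/(29.0) − 1/(73.11) = 0.02080, so d_i2 = 48.1 cm.
The final image is real, 48.1 cm to the right of lens 2 (overall magnification ≈ 0.69).

48.1 cm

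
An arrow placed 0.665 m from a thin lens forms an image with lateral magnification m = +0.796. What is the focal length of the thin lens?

m = −d_i/d_o ⇒ d_i = −m·d_o = −(+0.796)·(0.665) = -0.5293 m.
1/f = 1/d_o + 1/d_i = 1/(0.665) + 1/(-0.5293) = -0.3855, so f = -2.59 m.
Since f is negative, the thin lens is diverging.

f = -2.59 m (diverging)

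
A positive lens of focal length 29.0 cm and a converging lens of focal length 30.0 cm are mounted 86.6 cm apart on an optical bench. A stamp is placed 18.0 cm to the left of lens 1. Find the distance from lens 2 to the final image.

Lens 1: 1/d_i1 = 1/f₁ − 1/d_o1 = 1/(29.0) − 1/(18.0) = -0.02107, so d_i1 = -47.45 cm.
The intermediate image is 47.45 cm to the left of lens 1 (virtual), which is 86.6 − (-47.45) = 134.1 cm to the left of lens 2, so d_o2 = +134.1 cm.
Lens 2: 1/d_i2 = 1/f₂ − 1/d_o2 = 1/(30.0) − 1/(134.1) = 0.02588, so d_i2 = 38.6 cm.
The final image is real, 38.6 cm to the right of lens 2 (overall magnification ≈ -0.76).

38.6 cm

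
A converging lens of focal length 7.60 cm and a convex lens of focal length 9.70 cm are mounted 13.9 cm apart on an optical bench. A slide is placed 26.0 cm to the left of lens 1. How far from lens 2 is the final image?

Lens 1: 1/d_i1 = 1/f₁ − 1/d_o1 = 1/(7.60) − 1/(26.0) = 0.09312, so d_i1 = 10.74 cm.
The intermediate image is 10.74 cm to the right of lens 1, which is 13.9 − (10.74) = 3.160 cm to the left of lens 2, so d_o2 = +3.160 cm.
Lens 2: 1/d_i2 = 1/f₂ − 1/d_o2 = 1/(9.70) − 1/(3.160) = -0.2134, so d_i2 = -4.69 cm.
The final image is virtual, 4.69 cm to the left of lens 2 (overall magnification ≈ -0.61).

4.69 cm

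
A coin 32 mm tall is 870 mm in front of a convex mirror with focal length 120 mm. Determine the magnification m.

m = +0.121

For a convex mirror, f = -120 mm.
1/d_i = 1/f − 1/d_o = 1/(-120.0) − 1/(870) = -0.009483, so d_i = -105.5 mm.
m = −d_i/d_o = −(-105.5)/(870) = +0.121.
The image is virtual, upright and reduced, behind the mirror.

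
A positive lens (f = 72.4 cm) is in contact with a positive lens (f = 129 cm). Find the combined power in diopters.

P₁ = 1/f₁ = 1/(0.724 m) = +1.381 D; P₂ = 1/f₂ = 1/(1.29 m) = +0.7752 D.
For thin lenses in contact, P = P₁ + P₂ = (+1.381) + (+0.7752) = +2.16 D.

P = +2.16 D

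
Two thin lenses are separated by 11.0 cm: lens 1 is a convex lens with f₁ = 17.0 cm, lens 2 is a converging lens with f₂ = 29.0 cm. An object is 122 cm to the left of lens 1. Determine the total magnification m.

m = -0.124

Lens 1: 1/d_i1 = 1/(17.0) − 1/(122) = 0.05063, so d_i1 = 19.75 cm; m₁ = −d_i1/d_o1 = -0.1619.
d_o2 = 11.0 − (19.75) = -8.750 cm (virtual object).
Lens 2: 1/d_i2 = 1/(29.0) − 1/(-8.750) = 0.1488, so d_i2 = 6.722 cm; m₂ = −d_i2/d_o2 = +0.7682.
m = m₁·m₂ = (-0.1619)(+0.7682) = -0.124.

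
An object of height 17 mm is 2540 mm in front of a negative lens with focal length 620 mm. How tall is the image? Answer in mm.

For a negative lens, f = -620 mm.
1/d_i = 1/f − 1/d_o = 1/(-620.0) − 1/(2540) = -0.002007, so d_i = -498.4 mm.
m = −d_i/d_o = +0.1962.
|h_i| = |m|·h_o = 0.1962 × 17 = 3.34 mm. The image is virtual, upright and reduced, on the same side as the object.

3.34 mm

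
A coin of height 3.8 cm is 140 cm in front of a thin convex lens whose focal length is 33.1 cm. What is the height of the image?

1/d_i = 1/f − 1/d_o = 1/(33.10) − 1/(140) = 0.02307, so d_i = 43.35 cm.
m = −d_i/d_o = -0.3096.
|h_i| = |m|·h_o = 0.3096 × 3.8 = 1.18 cm. The image is real, inverted and reduced, on the far side of the lens.

1.18 cm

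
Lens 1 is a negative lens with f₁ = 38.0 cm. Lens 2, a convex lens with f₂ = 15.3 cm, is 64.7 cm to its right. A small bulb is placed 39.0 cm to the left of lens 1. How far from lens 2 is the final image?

18.7 cm

Lens 1 is diverging, so f₁ = −38.0 cm.
Lens 1: 1/d_i1 = 1/f₁ − 1/d_o1 = 1/(-38.0) − 1/(39.0) = -0.05196, so d_i1 = -19.25 cm.
The intermediate image is 19.25 cm to the left of lens 1 (virtual), which is 64.7 − (-19.25) = 83.95 cm to the left of lens 2, so d_o2 = +83.95 cm.
Lens 2: 1/d_i2 = 1/f₂ − 1/d_o2 = 1/(15.3) − 1/(83.95) = 0.05345, so d_i2 = 18.7 cm.
The final image is real, 18.7 cm to the right of lens 2 (overall magnification ≈ -0.11).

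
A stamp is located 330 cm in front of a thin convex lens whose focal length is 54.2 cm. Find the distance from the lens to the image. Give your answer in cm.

64.9 cm

Lens equation: 1/q = 1/f − 1/p = 1/(54.20) − 1/(330) = 0.01845 − 0.003030 = 0.01542, so q = 64.9 cm.
The image is real, inverted and reduced, on the far side of the lens.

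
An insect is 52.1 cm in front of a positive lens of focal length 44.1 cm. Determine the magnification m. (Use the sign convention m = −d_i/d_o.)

1/d_i = 1/f − 1/d_o = 1/(44.10) − 1/(52.1) = 0.003482, so d_i = 287.2 cm.
m = −d_i/d_o = −(287.2)/(52.1) = -5.51.
The image is real, inverted and enlarged, on the far side of the lens.

m = -5.51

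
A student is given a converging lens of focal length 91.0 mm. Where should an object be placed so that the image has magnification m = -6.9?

104 mm

m = −d_i/d_o ⇒ d_i = −m·d_o.
1/f = 1/d_o + 1/d_i = 1/d_o − 1/(m·d_o) = (1 − 1/m)/d_o, so d_o = f(1 − 1/m) = (91.00)(1 − 1/(-6.9)) = 104 mm.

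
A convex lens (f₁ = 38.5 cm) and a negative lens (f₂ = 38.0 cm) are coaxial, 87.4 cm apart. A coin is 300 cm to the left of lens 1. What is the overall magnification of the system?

Lens 1: 1/d_i1 = 1/(38.5) − 1/(300) = 0.02264, so d_i1 = 44.17 cm; m₁ = −d_i1/d_o1 = -0.1472.
d_o2 = 87.4 − (44.17) = 43.23 cm.
f₂ = −38.0 cm (diverging).
Lens 2: 1/d_i2 = 1/(-38.0) − 1/(43.23) = -0.04945, so d_i2 = -20.22 cm; m₂ = −d_i2/d_o2 = +0.4678.
m = m₁·m₂ = (-0.1472)(+0.4678) = -0.0689.

m = -0.0689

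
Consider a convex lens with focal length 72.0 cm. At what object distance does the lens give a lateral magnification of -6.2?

m = −d_i/d_o ⇒ d_i = −m·d_o.
1/f = 1/d_o + 1/d_i = 1/d_o − 1/(m·d_o) = (1 − 1/m)/d_o, so d_o = f(1 − 1/m) = (72.00)(1 − 1/(-6.2)) = 83.6 cm.

83.6 cm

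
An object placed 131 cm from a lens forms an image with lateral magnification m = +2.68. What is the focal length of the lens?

f = 209 cm (converging)

m = −d_i/d_o ⇒ d_i = −m·d_o = −(+2.68)·(131) = -351.1 cm.
1/f = 1/d_o + 1/d_i = 1/(131) + 1/(-351.1) = 0.004785, so f = 209 cm.
Since f is positive, the lens is converging.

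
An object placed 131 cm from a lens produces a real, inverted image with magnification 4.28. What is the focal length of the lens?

f = 106 cm (converging)

m = −d_i/d_o ⇒ d_i = −m·d_o = −(-4.28)·(131) = 560.7 cm.
1/f = 1/d_o + 1/d_i = 1/(131) + 1/(560.7) = 0.009417, so f = 106 cm.
Since f is positive, the lens is converging.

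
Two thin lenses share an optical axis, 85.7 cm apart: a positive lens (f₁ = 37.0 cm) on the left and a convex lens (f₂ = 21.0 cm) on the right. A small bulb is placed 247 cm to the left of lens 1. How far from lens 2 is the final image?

41.8 cm

Lens 1: 1/d_i1 = 1/f₁ − 1/d_o1 = 1/(37.0) − 1/(247) = 0.02298, so d_i1 = 43.52 cm.
The intermediate image is 43.52 cm to the right of lens 1, which is 85.7 − (43.52) = 42.18 cm to the left of lens 2, so d_o2 = +42.18 cm.
Lens 2: 1/d_i2 = 1/f₂ − 1/d_o2 = 1/(21.0) − 1/(42.18) = 0.02391, so d_i2 = 41.8 cm.
The final image is real, 41.8 cm to the right of lens 2 (overall magnification ≈ 0.17).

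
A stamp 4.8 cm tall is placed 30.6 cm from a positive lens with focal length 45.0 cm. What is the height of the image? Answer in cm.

15.0 cm

1/d_i = 1/f − 1/d_o = 1/(45.00) − 1/(30.6) = -0.01046, so d_i = -95.63 cm.
m = −d_i/d_o = +3.125.
|h_i| = |m|·h_o = 3.125 × 4.8 = 15.0 cm. The image is virtual, upright and enlarged, on the same side as the object.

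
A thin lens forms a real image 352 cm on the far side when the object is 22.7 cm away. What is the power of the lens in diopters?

P = +4.69 D

d_i = +352 cm.
1/f = 1/d_o + 1/d_i = 1/(22.7) + 1/(352) = 0.04689 cm⁻¹.
f = 21.32 cm = 0.2132 m, so P = 1/f = +4.69 D.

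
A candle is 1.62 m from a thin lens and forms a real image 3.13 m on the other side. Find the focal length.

Real image ⇒ d_i = +3.13 m.
1/f = 1/d_o + 1/d_i = 1/(1.62) + 1/(3.13) = 0.9368, so f = 1.07 m.
Since f is positive, the thin lens is converging.

f = 1.07 m (converging)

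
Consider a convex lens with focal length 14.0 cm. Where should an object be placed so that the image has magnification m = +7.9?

12.2 cm

m = −d_i/d_o ⇒ d_i = −m·d_o.
1/f = 1/d_o + 1/d_i = 1/d_o − 1/(m·d_o) = (1 − 1/m)/d_o, so d_o = f(1 − 1/m) = (14.00)(1 − 1/(+7.9)) = 12.2 cm.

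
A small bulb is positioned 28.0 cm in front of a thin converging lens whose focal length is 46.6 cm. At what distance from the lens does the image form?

Thin-lens equation: 1/d_i = 1/f − 1/d_o = 1/(46.60) − 1/(28.0) = 0.02146 − 0.03571 = -0.01426, so d_i = -70.2 cm.
The image is virtual, upright and enlarged, on the same side as the object.

70.2 cm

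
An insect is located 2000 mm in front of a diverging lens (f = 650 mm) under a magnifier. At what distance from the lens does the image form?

491 mm

For a diverging lens, f = -650 mm.
Thin-lens equation: 1/s_i = 1/f − 1/s_o = 1/(-650.0) − 1/(2000) = -0.001538 − 0.0005000 = -0.002038, so s_i = -491 mm.
The image is virtual, upright and reduced, on the same side as the object.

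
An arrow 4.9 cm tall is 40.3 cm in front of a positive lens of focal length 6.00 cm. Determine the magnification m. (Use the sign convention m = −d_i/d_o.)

m = -0.175

1/d_i = 1/f − 1/d_o = 1/(6.000) − 1/(40.3) = 0.1419, so d_i = 7.050 cm.
m = −d_i/d_o = −(7.050)/(40.3) = -0.175.
The image is real, inverted and reduced, on the far side of the lens.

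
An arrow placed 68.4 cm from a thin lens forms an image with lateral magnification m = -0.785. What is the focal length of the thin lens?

m = −d_i/d_o ⇒ d_i = −m·d_o = −(-0.785)·(68.4) = 53.69 cm.
1/f = 1/d_o + 1/d_i = 1/(68.4) + 1/(53.69) = 0.03325, so f = 30.1 cm.
Since f is positive, the thin lens is converging.

f = 30.1 cm (converging)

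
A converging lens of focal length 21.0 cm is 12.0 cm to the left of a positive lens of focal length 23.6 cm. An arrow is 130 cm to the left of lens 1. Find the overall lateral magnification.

Lens 1: 1/d_i1 = 1/(21.0) − 1/(130) = 0.03993, so d_i1 = 25.05 cm; m₁ = −d_i1/d_o1 = -0.1927.
d_o2 = 12.0 − (25.05) = -13.05 cm (virtual object).
Lens 2: 1/d_i2 = 1/(23.6) − 1/(-13.05) = 0.1190, so d_i2 = 8.403 cm; m₂ = −d_i2/d_o2 = +0.6439.
m = m₁·m₂ = (-0.1927)(+0.6439) = -0.124.

m = -0.124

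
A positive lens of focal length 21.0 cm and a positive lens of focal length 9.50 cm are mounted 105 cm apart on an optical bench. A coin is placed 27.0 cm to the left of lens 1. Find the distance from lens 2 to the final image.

Lens 1: 1/d_i1 = 1/f₁ − 1/d_o1 = 1/(21.0) − 1/(27.0) = 0.01058, so d_i1 = 94.50 cm.
The intermediate image is 94.50 cm to the right of lens 1, which is 105 − (94.50) = 10.50 cm to the left of lens 2, so d_o2 = +10.50 cm.
Lens 2: 1/d_i2 = 1/f₂ − 1/d_o2 = 1/(9.50) − 1/(10.50) = 0.01003, so d_i2 = 99.8 cm.
The final image is real, 99.8 cm to the right of lens 2 (overall magnification ≈ 33).

99.8 cm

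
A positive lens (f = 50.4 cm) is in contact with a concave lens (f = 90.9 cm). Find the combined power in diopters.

P = +0.884 D

P₁ = 1/f₁ = 1/(0.504 m) = +1.984 D; P₂ = 1/f₂ = 1/(-0.909 m) = -1.100 D.
For thin lenses in contact, P = P₁ + P₂ = (+1.984) + (-1.100) = +0.884 D.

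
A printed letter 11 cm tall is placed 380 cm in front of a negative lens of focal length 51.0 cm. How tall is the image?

1.30 cm

For a negative lens, f = -51.0 cm.
1/d_i = 1/f − 1/d_o = 1/(-51.00) − 1/(380) = -0.02224, so d_i = -44.97 cm.
m = −d_i/d_o = +0.1183.
|h_i| = |m|·h_o = 0.1183 × 11 = 1.30 cm. The image is virtual, upright and reduced, on the same side as the object.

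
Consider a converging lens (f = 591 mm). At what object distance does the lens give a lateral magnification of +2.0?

m = −d_i/d_o ⇒ d_i = −m·d_o.
1/f = 1/d_o + 1/d_i = 1/d_o − 1/(m·d_o) = (1 − 1/m)/d_o, so d_o = f(1 − 1/m) = (591.0)(1 − 1/(+2.0)) = 296 mm.

296 mm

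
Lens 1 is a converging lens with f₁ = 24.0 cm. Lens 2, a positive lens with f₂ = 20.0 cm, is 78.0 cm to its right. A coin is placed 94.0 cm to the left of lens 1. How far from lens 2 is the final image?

35.5 cm

Lens 1: 1/d_i1 = 1/f₁ − 1/d_o1 = 1/(24.0) − 1/(94.0) = 0.03103, so d_i1 = 32.23 cm.
The intermediate image is 32.23 cm to the right of lens 1, which is 78.0 − (32.23) = 45.77 cm to the left of lens 2, so d_o2 = +45.77 cm.
Lens 2: 1/d_i2 = 1/f₂ − 1/d_o2 = 1/(20.0) − 1/(45.77) = 0.02815, so d_i2 = 35.5 cm.
The final image is real, 35.5 cm to the right of lens 2 (overall magnification ≈ 0.27).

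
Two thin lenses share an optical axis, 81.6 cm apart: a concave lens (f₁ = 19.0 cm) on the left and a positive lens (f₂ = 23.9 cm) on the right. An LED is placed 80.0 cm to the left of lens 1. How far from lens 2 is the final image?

Lens 1 is diverging, so f₁ = −19.0 cm.
Lens 1: 1/d_i1 = 1/f₁ − 1/d_o1 = 1/(-19.0) − 1/(80.0) = -0.06513, so d_i1 = -15.35 cm.
The intermediate image is 15.35 cm to the left of lens 1 (virtual), which is 81.6 − (-15.35) = 96.95 cm to the left of lens 2, so d_o2 = +96.95 cm.
Lens 2: 1/d_i2 = 1/f₂ − 1/d_o2 = 1/(23.9) − 1/(96.95) = 0.03153, so d_i2 = 31.7 cm.
The final image is real, 31.7 cm to the right of lens 2 (overall magnification ≈ -0.063).

31.7 cm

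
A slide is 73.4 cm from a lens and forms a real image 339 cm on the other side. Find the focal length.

f = 60.3 cm (converging)

Real image ⇒ d_i = +339 cm.
1/f = 1/d_o + 1/d_i = 1/(73.4) + 1/(339) = 0.01657, so f = 60.3 cm.
Since f is positive, the lens is converging.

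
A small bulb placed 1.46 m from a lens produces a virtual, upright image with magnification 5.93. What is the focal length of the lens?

m = −d_i/d_o ⇒ d_i = −m·d_o = −(+5.93)·(1.46) = -8.658 m.
1/f = 1/d_o + 1/d_i = 1/(1.46) + 1/(-8.658) = 0.5694, so f = 1.76 m.
Since f is positive, the lens is converging.

f = 1.76 m (converging)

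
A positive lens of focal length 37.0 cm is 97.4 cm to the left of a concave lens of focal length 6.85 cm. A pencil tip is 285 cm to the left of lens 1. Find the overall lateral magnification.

Lens 1: 1/d_i1 = 1/(37.0) − 1/(285) = 0.02352, so d_i1 = 42.52 cm; m₁ = −d_i1/d_o1 = -0.1492.
d_o2 = 97.4 − (42.52) = 54.88 cm.
f₂ = −6.85 cm (diverging).
Lens 2: 1/d_i2 = 1/(-6.85) − 1/(54.88) = -0.1642, so d_i2 = -6.090 cm; m₂ = −d_i2/d_o2 = +0.1110.
m = m₁·m₂ = (-0.1492)(+0.1110) = -0.0166.

m = -0.0166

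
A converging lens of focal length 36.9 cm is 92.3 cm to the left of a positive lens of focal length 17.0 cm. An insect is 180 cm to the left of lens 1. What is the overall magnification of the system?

Lens 1: 1/d_i1 = 1/(36.9) − 1/(180) = 0.02154, so d_i1 = 46.42 cm; m₁ = −d_i1/d_o1 = -0.2579.
d_o2 = 92.3 − (46.42) = 45.88 cm.
Lens 2: 1/d_i2 = 1/(17.0) − 1/(45.88) = 0.03703, so d_i2 = 27.01 cm; m₂ = −d_i2/d_o2 = -0.5886.
m = m₁·m₂ = (-0.2579)(-0.5886) = +0.152.

m = +0.152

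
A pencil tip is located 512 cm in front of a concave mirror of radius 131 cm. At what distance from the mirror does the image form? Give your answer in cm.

75.1 cm

f = R/2 = 131/2 = 65.50 cm.
Mirror equation: 1/s_i = 1/f − 1/s_o = 1/(65.50) − 1/(512) = 0.01527 − 0.001953 = 0.01331, so s_i = 75.1 cm.
The image is real, inverted and reduced, in front of the mirror.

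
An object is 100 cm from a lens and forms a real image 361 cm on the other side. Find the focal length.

Real image ⇒ d_i = +361 cm.
1/f = 1/d_o + 1/d_i = 1/(100) + 1/(361) = 0.01277, so f = 78.3 cm.
Since f is positive, the lens is converging.

f = 78.3 cm (converging)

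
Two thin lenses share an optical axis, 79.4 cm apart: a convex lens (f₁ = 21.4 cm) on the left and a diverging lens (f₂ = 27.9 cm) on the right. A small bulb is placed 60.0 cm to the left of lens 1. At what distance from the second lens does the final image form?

Lens 1: 1/d_i1 = 1/f₁ − 1/d_o1 = 1/(21.4) − 1/(60.0) = 0.03006, so d_i1 = 33.26 cm.
The intermediate image is 33.26 cm to the right of lens 1, which is 79.4 − (33.26) = 46.14 cm to the left of lens 2, so d_o2 = +46.14 cm.
Lens 2 is diverging, so f₂ = −27.9 cm.
Lens 2: 1/d_i2 = 1/f₂ − 1/d_o2 = 1/(-27.9) − 1/(46.14) = -0.05752, so d_i2 = -17.4 cm.
The final image is virtual, 17.4 cm to the left of lens 2 (overall magnification ≈ -0.21).

17.4 cm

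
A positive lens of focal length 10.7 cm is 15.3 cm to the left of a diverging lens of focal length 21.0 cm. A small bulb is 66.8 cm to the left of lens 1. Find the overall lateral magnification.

m = -0.170

Lens 1: 1/d_i1 = 1/(10.7) − 1/(66.8) = 0.07849, so d_i1 = 12.74 cm; m₁ = −d_i1/d_o1 = -0.1907.
d_o2 = 15.3 − (12.74) = 2.560 cm.
f₂ = −21.0 cm (diverging).
Lens 2: 1/d_i2 = 1/(-21.0) − 1/(2.560) = -0.4382, so d_i2 = -2.282 cm; m₂ = −d_i2/d_o2 = +0.8913.
m = m₁·m₂ = (-0.1907)(+0.8913) = -0.170.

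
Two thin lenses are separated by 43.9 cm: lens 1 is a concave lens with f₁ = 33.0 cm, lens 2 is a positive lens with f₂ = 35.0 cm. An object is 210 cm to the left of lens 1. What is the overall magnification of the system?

f₁ = −33.0 cm (diverging).
Lens 1: 1/d_i1 = 1/(-33.0) − 1/(210) = -0.03506, so d_i1 = -28.52 cm; m₁ = −d_i1/d_o1 = +0.1358.
d_o2 = 43.9 − (-28.52) = 72.42 cm.
Lens 2: 1/d_i2 = 1/(35.0) − 1/(72.42) = 0.01476, so d_i2 = 67.74 cm; m₂ = −d_i2/d_o2 = -0.9353.
m = m₁·m₂ = (+0.1358)(-0.9353) = -0.127.

m = -0.127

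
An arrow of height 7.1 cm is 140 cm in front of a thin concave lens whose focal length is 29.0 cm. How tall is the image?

1.22 cm

For a concave lens, f = -29.0 cm.
1/d_i = 1/f − 1/d_o = 1/(-29.00) − 1/(140) = -0.04163, so d_i = -24.02 cm.
m = −d_i/d_o = +0.1716.
|h_i| = |m|·h_o = 0.1716 × 7.1 = 1.22 cm. The image is virtual, upright and reduced, on the same side as the object.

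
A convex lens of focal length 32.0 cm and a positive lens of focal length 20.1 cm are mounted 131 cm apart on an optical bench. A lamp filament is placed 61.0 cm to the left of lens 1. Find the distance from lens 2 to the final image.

29.4 cm

Lens 1: 1/d_i1 = 1/f₁ − 1/d_o1 = 1/(32.0) − 1/(61.0) = 0.01486, so d_i1 = 67.31 cm.
The intermediate image is 67.31 cm to the right of lens 1, which is 131 − (67.31) = 63.69 cm to the left of lens 2, so d_o2 = +63.69 cm.
Lens 2: 1/d_i2 = 1/f₂ − 1/d_o2 = 1/(20.1) − 1/(63.69) = 0.03405, so d_i2 = 29.4 cm.
The final image is real, 29.4 cm to the right of lens 2 (overall magnification ≈ 0.51).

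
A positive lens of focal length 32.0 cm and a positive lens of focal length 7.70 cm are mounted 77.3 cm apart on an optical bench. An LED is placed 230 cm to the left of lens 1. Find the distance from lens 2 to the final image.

Lens 1: 1/d_i1 = 1/f₁ − 1/d_o1 = 1/(32.0) − 1/(230) = 0.02690, so d_i1 = 37.17 cm.
The intermediate image is 37.17 cm to the right of lens 1, which is 77.3 − (37.17) = 40.13 cm to the left of lens 2, so d_o2 = +40.13 cm.
Lens 2: 1/d_i2 = 1/f₂ − 1/d_o2 = 1/(7.70) − 1/(40.13) = 0.1050, so d_i2 = 9.53 cm.
The final image is real, 9.53 cm to the right of lens 2 (overall magnification ≈ 0.038).

9.53 cm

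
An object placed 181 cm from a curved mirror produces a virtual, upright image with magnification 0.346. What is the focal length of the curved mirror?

f = -95.8 cm (convex)

m = −d_i/d_o ⇒ d_i = −m·d_o = −(+0.346)·(181) = -62.63 cm.
1/f = 1/d_o + 1/d_i = 1/(181) + 1/(-62.63) = -0.01044, so f = -95.8 cm.
Since f is negative, the curved mirror is convex.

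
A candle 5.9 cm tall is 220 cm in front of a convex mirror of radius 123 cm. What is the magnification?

m = +0.218

f = R/2 = 123/2 = 61.50 cm; for a convex mirror, f = -61.50 cm.
1/d_i = 1/f − 1/d_o = 1/(-61.50) − 1/(220) = -0.02081, so d_i = -48.06 cm.
m = −d_i/d_o = −(-48.06)/(220) = +0.218.
The image is virtual, upright and reduced, behind the mirror.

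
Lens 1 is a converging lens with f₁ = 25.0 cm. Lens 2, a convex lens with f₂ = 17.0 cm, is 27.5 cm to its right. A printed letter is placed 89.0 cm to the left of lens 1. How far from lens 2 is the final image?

Lens 1: 1/d_i1 = 1/f₁ − 1/d_o1 = 1/(25.0) − 1/(89.0) = 0.02876, so d_i1 = 34.77 cm.
The intermediate image is 34.77 cm to the right of lens 1, which lies 7.270 cm to the right of lens 2 — a virtual object — so d_o2 = −7.270 cm.
Lens 2: 1/d_i2 = 1/f₂ − 1/d_o2 = 1/(17.0) − 1/(-7.270) = 0.1964, so d_i2 = 5.09 cm.
The final image is real, 5.09 cm to the right of lens 2 (overall magnification ≈ -0.27).

5.09 cm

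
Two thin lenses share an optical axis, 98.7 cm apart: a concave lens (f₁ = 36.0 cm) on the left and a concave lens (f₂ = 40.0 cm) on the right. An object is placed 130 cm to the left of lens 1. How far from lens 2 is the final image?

30.4 cm

Lens 1 is diverging, so f₁ = −36.0 cm.
Lens 1: 1/d_i1 = 1/f₁ − 1/d_o1 = 1/(-36.0) − 1/(130) = -0.03547, so d_i1 = -28.19 cm.
The intermediate image is 28.19 cm to the left of lens 1 (virtual), which is 98.7 − (-28.19) = 126.9 cm to the left of lens 2, so d_o2 = +126.9 cm.
Lens 2 is diverging, so f₂ = −40.0 cm.
Lens 2: 1/d_i2 = 1/f₂ − 1/d_o2 = 1/(-40.0) − 1/(126.9) = -0.03288, so d_i2 = -30.4 cm.
The final image is virtual, 30.4 cm to the left of lens 2 (overall magnification ≈ 0.052).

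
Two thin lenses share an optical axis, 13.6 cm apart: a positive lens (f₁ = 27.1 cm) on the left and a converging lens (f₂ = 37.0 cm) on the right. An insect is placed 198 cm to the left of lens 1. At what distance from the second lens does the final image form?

12.0 cm

Lens 1: 1/d_i1 = 1/f₁ − 1/d_o1 = 1/(27.1) − 1/(198) = 0.03185, so d_i1 = 31.40 cm.
The intermediate image is 31.40 cm to the right of lens 1, which lies 17.80 cm to the right of lens 2 — a virtual object — so d_o2 = −17.80 cm.
Lens 2: 1/d_i2 = 1/f₂ − 1/d_o2 = 1/(37.0) − 1/(-17.80) = 0.08321, so d_i2 = 12.0 cm.
The final image is real, 12.0 cm to the right of lens 2 (overall magnification ≈ -0.11).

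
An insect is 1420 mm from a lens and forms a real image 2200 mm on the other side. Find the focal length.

f = 863 mm (converging)

Real image ⇒ d_i = +2200 mm.
1/f = 1/d_o + 1/d_i = 1/(1420) + 1/(2200) = 0.001159, so f = 863 mm.
Since f is positive, the lens is converging.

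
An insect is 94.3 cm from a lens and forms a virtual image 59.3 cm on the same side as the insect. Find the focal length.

Virtual image ⇒ d_i = −59.3 cm.
1/f = 1/d_o + 1/d_i = 1/(94.3) + 1/(-59.3) = -0.006259, so f = -160 cm.
Since f is negative, the lens is diverging.

f = -160 cm (diverging)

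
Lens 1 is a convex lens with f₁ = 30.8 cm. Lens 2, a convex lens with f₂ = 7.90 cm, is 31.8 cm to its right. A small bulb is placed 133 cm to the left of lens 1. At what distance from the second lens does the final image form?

4.04 cm

Lens 1: 1/d_i1 = 1/f₁ − 1/d_o1 = 1/(30.8) − 1/(133) = 0.02495, so d_i1 = 40.08 cm.
The intermediate image is 40.08 cm to the right of lens 1, which lies 8.280 cm to the right of lens 2 — a virtual object — so d_o2 = −8.280 cm.
Lens 2: 1/d_i2 = 1/f₂ − 1/d_o2 = 1/(7.90) − 1/(-8.280) = 0.2474, so d_i2 = 4.04 cm.
The final image is real, 4.04 cm to the right of lens 2 (overall magnification ≈ -0.15).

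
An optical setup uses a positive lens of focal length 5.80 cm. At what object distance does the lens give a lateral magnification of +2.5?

3.48 cm

m = −d_i/d_o ⇒ d_i = −m·d_o.
1/f = 1/d_o + 1/d_i = 1/d_o − 1/(m·d_o) = (1 − 1/m)/d_o, so d_o = f(1 − 1/m) = (5.800)(1 − 1/(+2.5)) = 3.48 cm.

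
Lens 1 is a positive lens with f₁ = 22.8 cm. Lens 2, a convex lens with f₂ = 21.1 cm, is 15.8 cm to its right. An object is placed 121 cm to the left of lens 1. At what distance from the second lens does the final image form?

Lens 1: 1/d_i1 = 1/f₁ − 1/d_o1 = 1/(22.8) − 1/(121) = 0.03560, so d_i1 = 28.09 cm.
The intermediate image is 28.09 cm to the right of lens 1, which lies 12.29 cm to the right of lens 2 — a virtual object — so d_o2 = −12.29 cm.
Lens 2: 1/d_i2 = 1/f₂ − 1/d_o2 = 1/(21.1) − 1/(-12.29) = 0.1288, so d_i2 = 7.77 cm.
The final image is real, 7.77 cm to the right of lens 2 (overall magnification ≈ -0.15).

7.77 cm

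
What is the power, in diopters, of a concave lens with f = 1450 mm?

For a concave lens, f = −1450 mm.
f = -145 cm = -1.45 m.
P = 1/f = 1/(-1.45 m) = -0.690 D.

P = -0.690 D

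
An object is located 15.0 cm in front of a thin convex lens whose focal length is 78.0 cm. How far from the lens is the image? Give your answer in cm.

Thin-lens equation: 1/s_i = 1/f − 1/s_o = 1/(78.00) − 1/(15.0) = 0.01282 − 0.06667 = -0.05385, so s_i = -18.6 cm.
The image is virtual, upright and enlarged, on the same side as the object.

18.6 cm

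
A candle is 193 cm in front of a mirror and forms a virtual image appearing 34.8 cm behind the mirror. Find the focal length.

f = -42.5 cm (convex)

Virtual image ⇒ d_i = −34.8 cm.
1/f = 1/d_o + 1/d_i = 1/(193) + 1/(-34.8) = -0.02355, so f = -42.5 cm.
Since f is negative, the mirror is convex.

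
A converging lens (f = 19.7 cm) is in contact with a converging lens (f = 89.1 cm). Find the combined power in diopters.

P = +6.20 D

P₁ = 1/f₁ = 1/(0.197 m) = +5.076 D; P₂ = 1/f₂ = 1/(0.891 m) = +1.122 D.
For thin lenses in contact, P = P₁ + P₂ = (+5.076) + (+1.122) = +6.20 D.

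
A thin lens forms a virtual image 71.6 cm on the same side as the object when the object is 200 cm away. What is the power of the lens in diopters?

P = -0.897 D

Virtual image ⇒ d_i = −71.6 cm.
1/f = 1/d_o + 1/d_i = 1/(200) + 1/(-71.6) = -0.008966 cm⁻¹.
f = -111.5 cm = -1.115 m, so P = 1/f = -0.897 D.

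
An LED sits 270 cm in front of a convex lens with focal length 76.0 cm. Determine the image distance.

Thin-lens equation: 1/d_i = 1/f − 1/d_o = 1/(76.00) − 1/(270) = 0.01316 − 0.003704 = 0.009454, so d_i = 106 cm.
The image is real, inverted and reduced, on the far side of the lens.

106 cm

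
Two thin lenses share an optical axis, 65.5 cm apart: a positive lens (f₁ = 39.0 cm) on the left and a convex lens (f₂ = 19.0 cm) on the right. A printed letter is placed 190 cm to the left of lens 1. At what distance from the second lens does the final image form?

121 cm

Lens 1: 1/d_i1 = 1/f₁ − 1/d_o1 = 1/(39.0) − 1/(190) = 0.02038, so d_i1 = 49.07 cm.
The intermediate image is 49.07 cm to the right of lens 1, which is 65.5 − (49.07) = 16.43 cm to the left of lens 2, so d_o2 = +16.43 cm.
Lens 2: 1/d_i2 = 1/f₂ − 1/d_o2 = 1/(19.0) − 1/(16.43) = -0.008233, so d_i2 = -121 cm.
The final image is virtual, 121 cm to the left of lens 2 (overall magnification ≈ -1.9).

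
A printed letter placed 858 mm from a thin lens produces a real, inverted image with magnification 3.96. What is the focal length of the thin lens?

m = −d_i/d_o ⇒ d_i = −m·d_o = −(-3.96)·(858) = 3398 mm.
1/f = 1/d_o + 1/d_i = 1/(858) + 1/(3398) = 0.001460, so f = 685 mm.
Since f is positive, the thin lens is converging.

f = 685 mm (converging)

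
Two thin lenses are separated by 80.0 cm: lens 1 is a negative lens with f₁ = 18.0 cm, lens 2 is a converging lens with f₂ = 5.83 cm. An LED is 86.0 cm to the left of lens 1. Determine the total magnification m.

f₁ = −18.0 cm (diverging).
Lens 1: 1/d_i1 = 1/(-18.0) − 1/(86.0) = -0.06718, so d_i1 = -14.88 cm; m₁ = −d_i1/d_o1 = +0.1730.
d_o2 = 80.0 − (-14.88) = 94.88 cm.
Lens 2: 1/d_i2 = 1/(5.83) − 1/(94.88) = 0.1610, so d_i2 = 6.212 cm; m₂ = −d_i2/d_o2 = -0.06547.
m = m₁·m₂ = (+0.1730)(-0.06547) = -0.0113.

m = -0.0113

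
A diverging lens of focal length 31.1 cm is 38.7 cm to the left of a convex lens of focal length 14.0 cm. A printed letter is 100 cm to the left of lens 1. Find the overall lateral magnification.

f₁ = −31.1 cm (diverging).
Lens 1: 1/d_i1 = 1/(-31.1) − 1/(100) = -0.04215, so d_i1 = -23.72 cm; m₁ = −d_i1/d_o1 = +0.2372.
d_o2 = 38.7 − (-23.72) = 62.42 cm.
Lens 2: 1/d_i2 = 1/(14.0) − 1/(62.42) = 0.05541, so d_i2 = 18.05 cm; m₂ = −d_i2/d_o2 = -0.2891.
m = m₁·m₂ = (+0.2372)(-0.2891) = -0.0686.

m = -0.0686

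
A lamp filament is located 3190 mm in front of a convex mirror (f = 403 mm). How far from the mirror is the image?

358 mm

For a convex mirror, f = -403 mm.
Mirror equation: 1/d_i = 1/f − 1/d_o = 1/(-403.0) − 1/(3190) = -0.002481 − 0.0003135 = -0.002795, so d_i = -358 mm.
The image is virtual, upright and reduced, behind the mirror.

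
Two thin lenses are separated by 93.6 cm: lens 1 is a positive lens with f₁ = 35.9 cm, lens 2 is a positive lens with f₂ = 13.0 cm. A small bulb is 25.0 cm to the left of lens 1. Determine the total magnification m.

Lens 1: 1/d_i1 = 1/(35.9) − 1/(25.0) = -0.01214, so d_i1 = -82.34 cm; m₁ = −d_i1/d_o1 = +3.294.
d_o2 = 93.6 − (-82.34) = 175.9 cm.
Lens 2: 1/d_i2 = 1/(13.0) − 1/(175.9) = 0.07124, so d_i2 = 14.04 cm; m₂ = −d_i2/d_o2 = -0.07980.
m = m₁·m₂ = (+3.294)(-0.07980) = -0.263.

m = -0.263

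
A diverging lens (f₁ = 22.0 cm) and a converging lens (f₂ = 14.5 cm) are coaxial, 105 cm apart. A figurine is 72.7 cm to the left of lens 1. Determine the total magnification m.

m = -0.0314

f₁ = −22.0 cm (diverging).
Lens 1: 1/d_i1 = 1/(-22.0) − 1/(72.7) = -0.05921, so d_i1 = -16.89 cm; m₁ = −d_i1/d_o1 = +0.2323.
d_o2 = 105 − (-16.89) = 121.9 cm.
Lens 2: 1/d_i2 = 1/(14.5) − 1/(121.9) = 0.06076, so d_i2 = 16.46 cm; m₂ = −d_i2/d_o2 = -0.1350.
m = m₁·m₂ = (+0.2323)(-0.1350) = -0.0314.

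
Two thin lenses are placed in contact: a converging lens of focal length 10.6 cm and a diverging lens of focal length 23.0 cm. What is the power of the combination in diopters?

P = +5.09 D

P₁ = 1/f₁ = 1/(0.106 m) = +9.434 D; P₂ = 1/f₂ = 1/(-0.230 m) = -4.348 D.
For thin lenses in contact, P = P₁ + P₂ = (+9.434) + (-4.348) = +5.09 D.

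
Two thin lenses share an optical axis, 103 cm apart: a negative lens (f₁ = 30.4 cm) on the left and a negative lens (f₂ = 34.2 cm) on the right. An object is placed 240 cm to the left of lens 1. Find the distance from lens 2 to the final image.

Lens 1 is diverging, so f₁ = −30.4 cm.
Lens 1: 1/d_i1 = 1/f₁ − 1/d_o1 = 1/(-30.4) − 1/(240) = -0.03706, so d_i1 = -26.98 cm.
The intermediate image is 26.98 cm to the left of lens 1 (virtual), which is 103 − (-26.98) = 130.0 cm to the left of lens 2, so d_o2 = +130.0 cm.
Lens 2 is diverging, so f₂ = −34.2 cm.
Lens 2: 1/d_i2 = 1/f₂ − 1/d_o2 = 1/(-34.2) − 1/(130.0) = -0.03693, so d_i2 = -27.1 cm.
The final image is virtual, 27.1 cm to the left of lens 2 (overall magnification ≈ 0.023).

27.1 cm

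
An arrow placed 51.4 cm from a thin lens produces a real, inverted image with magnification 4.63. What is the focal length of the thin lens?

m = −d_i/d_o ⇒ d_i = −m·d_o = −(-4.63)·(51.4) = 238.0 cm.
1/f = 1/d_o + 1/d_i = 1/(51.4) + 1/(238.0) = 0.02366, so f = 42.3 cm.
Since f is positive, the thin lens is converging.

f = 42.3 cm (converging)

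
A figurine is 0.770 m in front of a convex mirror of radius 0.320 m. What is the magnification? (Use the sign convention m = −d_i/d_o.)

m = +0.172

f = R/2 = 0.320/2 = 0.1600 m; for a convex mirror, f = -0.1600 m.
1/d_i = 1/f − 1/d_o = 1/(-0.1600) − 1/(0.770) = -7.549, so d_i = -0.1325 m.
m = −d_i/d_o = −(-0.1325)/(0.770) = +0.172.
The image is virtual, upright and reduced, behind the mirror.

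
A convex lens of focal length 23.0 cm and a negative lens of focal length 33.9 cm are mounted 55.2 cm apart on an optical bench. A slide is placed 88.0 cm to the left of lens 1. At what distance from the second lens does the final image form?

Lens 1: 1/d_i1 = 1/f₁ − 1/d_o1 = 1/(23.0) − 1/(88.0) = 0.03211, so d_i1 = 31.14 cm.
The intermediate image is 31.14 cm to the right of lens 1, which is 55.2 − (31.14) = 24.06 cm to the left of lens 2, so d_o2 = +24.06 cm.
Lens 2 is diverging, so f₂ = −33.9 cm.
Lens 2: 1/d_i2 = 1/f₂ − 1/d_o2 = 1/(-33.9) − 1/(24.06) = -0.07106, so d_i2 = -14.1 cm.
The final image is virtual, 14.1 cm to the left of lens 2 (overall magnification ≈ -0.21).

14.1 cm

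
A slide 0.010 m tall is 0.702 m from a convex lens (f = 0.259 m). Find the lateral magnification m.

m = -0.585

1/d_i = 1/f − 1/d_o = 1/(0.2590) − 1/(0.702) = 2.437, so d_i = 0.4104 m.
m = −d_i/d_o = −(0.4104)/(0.702) = -0.585.
The image is real, inverted and reduced, on the far side of the lens.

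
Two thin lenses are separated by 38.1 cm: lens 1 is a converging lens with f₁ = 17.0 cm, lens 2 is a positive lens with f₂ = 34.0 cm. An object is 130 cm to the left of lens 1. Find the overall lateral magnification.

Lens 1: 1/d_i1 = 1/(17.0) − 1/(130) = 0.05113, so d_i1 = 19.56 cm; m₁ = −d_i1/d_o1 = -0.1505.
d_o2 = 38.1 − (19.56) = 18.54 cm.
Lens 2: 1/d_i2 = 1/(34.0) − 1/(18.54) = -0.02453, so d_i2 = -40.77 cm; m₂ = −d_i2/d_o2 = +2.199.
m = m₁·m₂ = (-0.1505)(+2.199) = -0.331.

m = -0.331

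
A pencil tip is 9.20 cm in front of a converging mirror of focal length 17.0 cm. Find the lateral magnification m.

m = +2.18

1/d_i = 1/f − 1/d_o = 1/(17.00) − 1/(9.20) = -0.04987, so d_i = -20.05 cm.
m = −d_i/d_o = −(-20.05)/(9.20) = +2.18.
The image is virtual, upright and enlarged, behind the mirror.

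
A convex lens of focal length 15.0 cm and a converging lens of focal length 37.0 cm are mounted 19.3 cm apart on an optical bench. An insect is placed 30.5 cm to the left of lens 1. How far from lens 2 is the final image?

8.01 cm

Lens 1: 1/d_i1 = 1/f₁ − 1/d_o1 = 1/(15.0) − 1/(30.5) = 0.03388, so d_i1 = 29.52 cm.
The intermediate image is 29.52 cm to the right of lens 1, which lies 10.22 cm to the right of lens 2 — a virtual object — so d_o2 = −10.22 cm.
Lens 2: 1/d_i2 = 1/f₂ − 1/d_o2 = 1/(37.0) − 1/(-10.22) = 0.1249, so d_i2 = 8.01 cm.
The final image is real, 8.01 cm to the right of lens 2 (overall magnification ≈ -0.76).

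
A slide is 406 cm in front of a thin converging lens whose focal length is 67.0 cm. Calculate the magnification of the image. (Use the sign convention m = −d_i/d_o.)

1/d_i = 1/f − 1/d_o = 1/(67.00) − 1/(406) = 0.01246, so d_i = 80.24 cm.
m = −d_i/d_o = −(80.24)/(406) = -0.198.
The image is real, inverted and reduced, on the far side of the lens.

m = -0.198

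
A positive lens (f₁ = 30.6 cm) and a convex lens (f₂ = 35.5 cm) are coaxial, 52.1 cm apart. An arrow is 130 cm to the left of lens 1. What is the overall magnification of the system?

Lens 1: 1/d_i1 = 1/(30.6) − 1/(130) = 0.02499, so d_i1 = 40.02 cm; m₁ = −d_i1/d_o1 = -0.3078.
d_o2 = 52.1 − (40.02) = 12.08 cm.
Lens 2: 1/d_i2 = 1/(35.5) − 1/(12.08) = -0.05461, so d_i2 = -18.31 cm; m₂ = −d_i2/d_o2 = +1.516.
m = m₁·m₂ = (-0.3078)(+1.516) = -0.467.

m = -0.467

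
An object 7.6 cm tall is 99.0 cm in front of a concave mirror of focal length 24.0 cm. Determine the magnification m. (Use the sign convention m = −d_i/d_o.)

m = -0.320

1/d_i = 1/f − 1/d_o = 1/(24.00) − 1/(99.0) = 0.03157, so d_i = 31.68 cm.
m = −d_i/d_o = −(31.68)/(99.0) = -0.320.
The image is real, inverted and reduced, in front of the mirror.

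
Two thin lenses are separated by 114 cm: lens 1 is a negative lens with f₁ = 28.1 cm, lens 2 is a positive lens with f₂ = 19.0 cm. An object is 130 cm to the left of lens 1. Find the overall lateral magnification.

m = -0.0286

f₁ = −28.1 cm (diverging).
Lens 1: 1/d_i1 = 1/(-28.1) − 1/(130) = -0.04328, so d_i1 = -23.11 cm; m₁ = −d_i1/d_o1 = +0.1778.
d_o2 = 114 − (-23.11) = 137.1 cm.
Lens 2: 1/d_i2 = 1/(19.0) − 1/(137.1) = 0.04534, so d_i2 = 22.06 cm; m₂ = −d_i2/d_o2 = -0.1609.
m = m₁·m₂ = (+0.1778)(-0.1609) = -0.0286.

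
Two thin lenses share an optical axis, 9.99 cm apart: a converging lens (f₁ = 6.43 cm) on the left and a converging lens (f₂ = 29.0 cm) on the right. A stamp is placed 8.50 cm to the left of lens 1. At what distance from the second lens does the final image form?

10.5 cm

Lens 1: 1/d_i1 = 1/f₁ − 1/d_o1 = 1/(6.43) − 1/(8.50) = 0.03787, so d_i1 = 26.40 cm.
The intermediate image is 26.40 cm to the right of lens 1, which lies 16.41 cm to the right of lens 2 — a virtual object — so d_o2 = −16.41 cm.
Lens 2: 1/d_i2 = 1/f₂ − 1/d_o2 = 1/(29.0) − 1/(-16.41) = 0.09542, so d_i2 = 10.5 cm.
The final image is real, 10.5 cm to the right of lens 2 (overall magnification ≈ -2.0).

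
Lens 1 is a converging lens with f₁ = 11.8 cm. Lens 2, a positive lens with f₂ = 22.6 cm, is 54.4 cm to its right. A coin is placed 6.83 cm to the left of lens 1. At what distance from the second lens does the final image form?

Lens 1: 1/d_i1 = 1/f₁ − 1/d_o1 = 1/(11.8) − 1/(6.83) = -0.06167, so d_i1 = -16.22 cm.
The intermediate image is 16.22 cm to the left of lens 1 (virtual), which is 54.4 − (-16.22) = 70.62 cm to the left of lens 2, so d_o2 = +70.62 cm.
Lens 2: 1/d_i2 = 1/f₂ − 1/d_o2 = 1/(22.6) − 1/(70.62) = 0.03009, so d_i2 = 33.2 cm.
The final image is real, 33.2 cm to the right of lens 2 (overall magnification ≈ -1.1).

33.2 cm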